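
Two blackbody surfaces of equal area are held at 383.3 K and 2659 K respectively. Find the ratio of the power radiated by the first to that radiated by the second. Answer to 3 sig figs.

With equal areas, P₁/P₂ = (T₁/T₂)⁴ = (383.3/2659)⁴ = 4.32×10⁻⁴.

P₁/P₂ ≈ 4.32×10⁻⁴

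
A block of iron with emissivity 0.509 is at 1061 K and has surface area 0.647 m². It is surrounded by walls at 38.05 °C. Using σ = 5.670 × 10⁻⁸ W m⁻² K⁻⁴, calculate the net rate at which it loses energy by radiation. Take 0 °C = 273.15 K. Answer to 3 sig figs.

Surroundings: T = 38.05 °C + 273.15 = 311.20 K.
Area A = 0.647 m².
Net radiated power P_net = εσA(T⁴ − T₀⁴) = 0.509×5.670×10⁻⁸×0.647×(1061⁴ − 311.20⁴).
T⁴ − T₀⁴ = 1.26725×10¹² − 9.37904×10⁹ = 1.25787×10¹² K⁴, so P_net = 2.35×10⁴ W.

Net loss ≈ 2.35×10⁴ W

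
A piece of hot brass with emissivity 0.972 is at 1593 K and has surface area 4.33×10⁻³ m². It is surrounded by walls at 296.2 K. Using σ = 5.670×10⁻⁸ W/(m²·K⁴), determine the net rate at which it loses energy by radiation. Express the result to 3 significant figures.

Area A = 4.33×10⁻³ m².
Net radiated power P_net = εσA(T⁴ − T₀⁴) = 0.972×5.670×10⁻⁸×4.33×10⁻³×(1593⁴ − 296.2⁴).
T⁴ − T₀⁴ = 6.43966×10¹² − 7.69733×10⁹ = 6.43196×10¹² K⁴, so P_net = 1.53×10³ W.

Net loss ≈ 1.53×10³ W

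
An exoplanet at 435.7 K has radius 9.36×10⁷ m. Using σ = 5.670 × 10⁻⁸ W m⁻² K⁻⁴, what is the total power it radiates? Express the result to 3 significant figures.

Surface area A = 4πR² = 4π(9.36×10⁷ m)² = 1.10093×10¹⁷ m².
P = σAT⁴ = 5.670×10⁻⁸ × 1.10093×10¹⁷ × (435.7)⁴ = 2.25×10²⁰ W.

P ≈ 2.25×10²⁰ W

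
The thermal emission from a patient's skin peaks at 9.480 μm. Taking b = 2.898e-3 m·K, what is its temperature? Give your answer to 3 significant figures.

Wien's law gives T = b/λ_max = (2.898×10⁻³ m·K)/(9.480×10⁻⁶ m) = 306 K.

T ≈ 306 K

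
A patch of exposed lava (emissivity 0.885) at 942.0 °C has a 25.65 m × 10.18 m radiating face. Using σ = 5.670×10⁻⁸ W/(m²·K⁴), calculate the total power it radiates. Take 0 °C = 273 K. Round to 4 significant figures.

T = 942.0 °C + 273 = 1215.0 K.
Area A = 25.65 × 10.18 = 261.117 m².
P = εσAT⁴ = 0.885 × 5.670×10⁻⁸ × 261.117 × (1215.0)⁴ = 2.855×10⁷ W.

P ≈ 2.855×10⁷ W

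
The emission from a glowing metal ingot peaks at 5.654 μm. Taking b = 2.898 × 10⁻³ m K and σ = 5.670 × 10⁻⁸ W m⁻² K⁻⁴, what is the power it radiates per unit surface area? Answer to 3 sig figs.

I ≈ 3.91×10³ W/m²

Wien's law: T = b/λ_max = 2.898×10⁻³/5.654×10⁻⁶ = 512.557 K.
Then I = σT⁴ = 5.670×10⁻⁸×(512.557)⁴ = 3.91×10³ W/m².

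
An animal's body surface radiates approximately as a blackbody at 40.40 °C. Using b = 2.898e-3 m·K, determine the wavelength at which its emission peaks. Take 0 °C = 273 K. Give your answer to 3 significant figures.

T = 40.40 °C + 273 = 313.40 K.
Wien's displacement law: λ_max = b/T = (2.898×10⁻³ m·K)/(313.40 K) = 9.247×10⁻⁶ m.
That is 9.25 μm, in the infrared range.

λ_max ≈ 9.25 μm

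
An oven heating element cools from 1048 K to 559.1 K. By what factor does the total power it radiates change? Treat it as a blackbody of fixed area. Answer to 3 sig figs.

P ∝ T⁴, so P₂/P₁ = (T₂/T₁)⁴ = (559.1/1048)⁴ = (0.533492)⁴ = 0.0810.

P₂/P₁ ≈ 0.0810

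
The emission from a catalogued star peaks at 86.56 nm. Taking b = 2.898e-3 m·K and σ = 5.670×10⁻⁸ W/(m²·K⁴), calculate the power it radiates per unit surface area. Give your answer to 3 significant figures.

Wien's law: T = b/λ_max = 2.898×10⁻³/8.656×10⁻⁸ = 33479.7 K.
Then I = σT⁴ = 5.670×10⁻⁸×(33479.7)⁴ = 7.12×10¹⁰ W/m².

I ≈ 7.12×10¹⁰ W/m²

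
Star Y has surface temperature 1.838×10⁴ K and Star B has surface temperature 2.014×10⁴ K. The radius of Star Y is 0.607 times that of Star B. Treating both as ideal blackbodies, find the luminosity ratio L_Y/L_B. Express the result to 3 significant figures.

L_Y/L_B ≈ 0.256

L ∝ R²T⁴, so L_Y/L_B = (R_Y/R_B)²(T_Y/T_B)⁴ = (0.607)² × (1.838×10⁴/2.014×10⁴)⁴ = 0.368449 × 0.693656 = 0.256.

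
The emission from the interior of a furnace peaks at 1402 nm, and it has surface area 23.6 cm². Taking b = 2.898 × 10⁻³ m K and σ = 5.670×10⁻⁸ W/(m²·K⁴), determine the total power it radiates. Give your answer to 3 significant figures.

P ≈ 2.44×10³ W

Wien's law: T = b/λ_max = 2.898×10⁻³/1.402×10⁻⁶ = 2067.05 K.
Area A = 23.6 cm² = 2.36×10⁻³ m².
Then P = σAT⁴ = 5.670×10⁻⁸×2.36×10⁻³×(2067.05)⁴ = 2.44×10³ W.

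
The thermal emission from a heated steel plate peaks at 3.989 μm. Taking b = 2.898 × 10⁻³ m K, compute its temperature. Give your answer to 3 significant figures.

Wien's law gives T = b/λ_max = (2.898×10⁻³ m·K)/(3.989×10⁻⁶ m) = 726 K.

T ≈ 726 K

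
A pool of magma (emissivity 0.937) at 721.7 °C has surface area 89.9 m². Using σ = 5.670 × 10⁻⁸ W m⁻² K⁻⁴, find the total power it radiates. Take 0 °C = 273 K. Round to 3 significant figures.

T = 721.7 °C + 273 = 994.7 K.
Area A = 89.9 m².
P = εσAT⁴ = 0.937 × 5.670×10⁻⁸ × 89.9 × (994.7)⁴ = 4.68×10⁶ W.

P ≈ 4.68×10⁶ W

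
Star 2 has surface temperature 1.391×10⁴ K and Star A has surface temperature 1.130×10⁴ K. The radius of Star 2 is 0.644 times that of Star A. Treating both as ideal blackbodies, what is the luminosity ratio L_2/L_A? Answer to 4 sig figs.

L_2/L_A ≈ 0.9523

L ∝ R²T⁴, so L_2/L_A = (R_2/R_A)²(T_2/T_A)⁴ = (0.644)² × (1.391×10⁴/1.130×10⁴)⁴ = 0.414736 × 2.29612 = 0.9523.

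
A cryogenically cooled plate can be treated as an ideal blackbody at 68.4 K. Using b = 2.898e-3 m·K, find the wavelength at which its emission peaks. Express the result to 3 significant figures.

λ_max ≈ 42.4 μm

Wien's displacement law: λ_max = b/T = (2.898×10⁻³ m·K)/(68.4 K) = 4.237×10⁻⁵ m.
That is 42.4 μm, in the infrared range.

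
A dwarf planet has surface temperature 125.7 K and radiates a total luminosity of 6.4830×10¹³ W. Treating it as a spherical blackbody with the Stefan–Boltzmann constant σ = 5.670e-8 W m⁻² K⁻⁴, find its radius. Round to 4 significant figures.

R ≈ 6.037×10⁵ m

L = 4πR²σT⁴ ⇒ R = √(L/(4πσT⁴)).
σT⁴ = 14.1555 W/m², so R = √(6.4830×10¹³/(4π×14.1555)) = 6.037×10⁵ m.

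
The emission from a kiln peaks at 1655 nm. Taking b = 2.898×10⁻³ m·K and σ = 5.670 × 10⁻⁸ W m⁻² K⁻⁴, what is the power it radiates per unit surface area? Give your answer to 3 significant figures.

I ≈ 5.33×10⁵ W/m²

Wien's law: T = b/λ_max = 2.898×10⁻³/1.655×10⁻⁶ = 1751.06 K.
Then I = σT⁴ = 5.670×10⁻⁸×(1751.06)⁴ = 5.33×10⁵ W/m².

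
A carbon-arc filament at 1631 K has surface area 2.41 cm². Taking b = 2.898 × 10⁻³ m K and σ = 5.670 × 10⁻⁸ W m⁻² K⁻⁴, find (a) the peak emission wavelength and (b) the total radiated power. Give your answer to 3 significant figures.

(a) λ_max = b/T = 2.898×10⁻³/1631 = 1.777×10⁻⁶ m = 1.78×10³ nm.
Area A = 2.41 cm² = 2.41×10⁻⁴ m².
(b) P = σAT⁴ = 5.670×10⁻⁸×2.41×10⁻⁴×(1631)⁴ = 96.7 W.

λ_max ≈ 1.78×10³ nm; P ≈ 96.7 W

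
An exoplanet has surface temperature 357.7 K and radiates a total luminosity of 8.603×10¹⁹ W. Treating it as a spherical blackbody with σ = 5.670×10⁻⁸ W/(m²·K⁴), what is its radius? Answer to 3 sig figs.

R ≈ 8.59×10⁷ m

L = 4πR²σT⁴ ⇒ R = √(L/(4πσT⁴)).
σT⁴ = 928.237 W/m², so R = √(8.603×10¹⁹/(4π×928.237)) = 8.59×10⁷ m.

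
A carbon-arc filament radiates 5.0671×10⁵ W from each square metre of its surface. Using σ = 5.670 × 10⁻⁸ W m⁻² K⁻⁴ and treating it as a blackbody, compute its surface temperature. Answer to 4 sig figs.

I = σT⁴, so T = (I/σ)^(1/4) = (5.0671×10⁵/(5.670×10⁻⁸))^(1/4) = 1729 K.

T ≈ 1729 K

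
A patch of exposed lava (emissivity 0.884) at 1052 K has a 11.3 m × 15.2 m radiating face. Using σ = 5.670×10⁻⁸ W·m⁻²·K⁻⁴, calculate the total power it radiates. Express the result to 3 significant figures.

Area A = 11.3 × 15.2 = 171.76 m².
P = εσAT⁴ = 0.884 × 5.670×10⁻⁸ × 171.76 × (1052)⁴ = 1.05×10⁷ W.

P ≈ 1.05×10⁷ W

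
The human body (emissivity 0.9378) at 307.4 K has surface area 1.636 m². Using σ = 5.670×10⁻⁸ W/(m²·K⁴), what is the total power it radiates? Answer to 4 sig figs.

Area A = 1.636 m².
P = εσAT⁴ = 0.9378 × 5.670×10⁻⁸ × 1.636 × (307.4)⁴ = 776.8 W.

P ≈ 776.8 W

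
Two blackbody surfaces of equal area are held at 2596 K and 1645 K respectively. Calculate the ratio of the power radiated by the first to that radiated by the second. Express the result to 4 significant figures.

With equal areas, P₁/P₂ = (T₁/T₂)⁴ = (2596/1645)⁴ = 6.202.

P₁/P₂ ≈ 6.202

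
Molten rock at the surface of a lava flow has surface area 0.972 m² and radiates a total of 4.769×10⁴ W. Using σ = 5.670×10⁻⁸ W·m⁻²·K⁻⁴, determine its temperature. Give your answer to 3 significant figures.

T ≈ 964 K

Area A = 0.972 m².
P = σAT⁴ ⇒ T = (P/(σA))^(1/4) = (4.769×10⁴/(5.670×10⁻⁸×0.972))^(1/4) = 964 K.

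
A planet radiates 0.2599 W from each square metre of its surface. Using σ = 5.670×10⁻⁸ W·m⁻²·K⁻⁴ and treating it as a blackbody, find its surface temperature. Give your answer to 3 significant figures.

T ≈ 46.3 K

I = σT⁴, so T = (I/σ)^(1/4) = (0.2599/(5.670×10⁻⁸))^(1/4) = 46.3 K.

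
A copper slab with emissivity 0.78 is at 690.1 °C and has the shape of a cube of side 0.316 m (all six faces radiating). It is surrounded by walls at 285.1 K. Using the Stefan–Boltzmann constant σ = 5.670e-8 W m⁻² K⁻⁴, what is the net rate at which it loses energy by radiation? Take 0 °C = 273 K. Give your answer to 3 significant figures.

Net loss ≈ 2.26×10⁴ W

T = 690.1 °C + 273 = 963.1 K.
Area A = 6s² = 6×(0.316 m)² = 0.599136 m².
Net radiated power P_net = εσA(T⁴ − T₀⁴) = 0.78×5.670×10⁻⁸×0.599136×(963.1⁴ − 285.1⁴).
T⁴ − T₀⁴ = 8.60371×10¹¹ − 6.60677×10⁹ = 8.53764×10¹¹ K⁴, so P_net = 2.26×10⁴ W.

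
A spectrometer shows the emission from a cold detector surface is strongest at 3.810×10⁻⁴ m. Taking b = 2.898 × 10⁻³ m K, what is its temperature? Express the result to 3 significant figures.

T ≈ 7.61 K

Wien's law gives T = b/λ_max = (2.898×10⁻³ m·K)/(3.810×10⁻⁴ m) = 7.61 K.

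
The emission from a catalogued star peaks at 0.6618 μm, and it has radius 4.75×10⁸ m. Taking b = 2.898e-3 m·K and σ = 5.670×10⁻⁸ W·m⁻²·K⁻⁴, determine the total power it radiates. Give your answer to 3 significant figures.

Wien's law: T = b/λ_max = 2.898×10⁻³/6.618×10⁻⁷ = 4378.97 K.
Surface area A = 4πR² = 4π(4.75×10⁸ m)² = 2.83529×10¹⁸ m².
Then P = σAT⁴ = 5.670×10⁻⁸×2.83529×10¹⁸×(4378.97)⁴ = 5.91×10²⁵ W.

P ≈ 5.91×10²⁵ W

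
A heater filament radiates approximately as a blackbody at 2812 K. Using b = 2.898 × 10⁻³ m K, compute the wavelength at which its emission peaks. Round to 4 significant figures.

λ_max ≈ 1031 nm

Wien's displacement law: λ_max = b/T = (2.898×10⁻³ m·K)/(2812 K) = 1.0306×10⁻⁶ m.
That is 1031 nm, in the infrared range.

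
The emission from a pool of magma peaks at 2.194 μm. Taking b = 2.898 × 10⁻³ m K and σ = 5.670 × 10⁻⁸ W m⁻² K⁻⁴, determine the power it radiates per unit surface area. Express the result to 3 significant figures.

Wien's law: T = b/λ_max = 2.898×10⁻³/2.194×10⁻⁶ = 1320.88 K.
Then I = σT⁴ = 5.670×10⁻⁸×(1320.88)⁴ = 1.73×10⁵ W/m².

I ≈ 1.73×10⁵ W/m²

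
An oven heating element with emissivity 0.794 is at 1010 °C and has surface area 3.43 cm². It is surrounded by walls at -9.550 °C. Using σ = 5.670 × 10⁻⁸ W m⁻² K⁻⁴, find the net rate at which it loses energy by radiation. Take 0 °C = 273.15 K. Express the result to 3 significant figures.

T = 1010 °C + 273.15 = 1283.15 K.
Surroundings: T = -9.550 °C + 273.15 = 263.600 K.
Area A = 3.43 cm² = 3.43×10⁻⁴ m².
Net radiated power P_net = εσA(T⁴ − T₀⁴) = 0.794×5.670×10⁻⁸×3.43×10⁻⁴×(1283.15⁴ − 263.600⁴).
T⁴ − T₀⁴ = 2.71088×10¹² − 4.82816×10⁹ = 2.70605×10¹² K⁴, so P_net = 41.8 W.

Net loss ≈ 41.8 W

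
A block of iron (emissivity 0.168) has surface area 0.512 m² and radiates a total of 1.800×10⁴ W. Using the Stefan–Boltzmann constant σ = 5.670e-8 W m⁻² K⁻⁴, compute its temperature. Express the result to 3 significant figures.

T ≈ 1.39×10³ K

Area A = 0.512 m².
P = εσAT⁴ ⇒ T = (P/(εσA))^(1/4) = (1.800×10⁴/(0.168×5.670×10⁻⁸×0.512))^(1/4) = 1.39×10³ K.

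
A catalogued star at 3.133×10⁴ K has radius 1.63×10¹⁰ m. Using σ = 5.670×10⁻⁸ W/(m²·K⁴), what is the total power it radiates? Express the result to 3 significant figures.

Surface area A = 4πR² = 4π(1.63×10¹⁰ m)² = 3.33876×10²¹ m².
P = σAT⁴ = 5.670×10⁻⁸ × 3.33876×10²¹ × (3.133×10⁴)⁴ = 1.82×10³² W.

P ≈ 1.82×10³² W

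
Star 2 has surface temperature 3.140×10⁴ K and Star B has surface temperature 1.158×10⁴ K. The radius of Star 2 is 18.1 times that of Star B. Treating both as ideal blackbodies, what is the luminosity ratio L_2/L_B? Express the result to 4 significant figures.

L_2/L_B ≈ 1.771×10⁴

L ∝ R²T⁴, so L_2/L_B = (R_2/R_B)²(T_2/T_B)⁴ = (18.1)² × (3.140×10⁴/1.158×10⁴)⁴ = 327.61 × 54.0610 = 1.771×10⁴.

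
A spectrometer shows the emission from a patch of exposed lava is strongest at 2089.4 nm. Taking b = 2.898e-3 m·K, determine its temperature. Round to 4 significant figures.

T ≈ 1387 K

Wien's law gives T = b/λ_max = (2.898×10⁻³ m·K)/(2.0894×10⁻⁶ m) = 1387 K.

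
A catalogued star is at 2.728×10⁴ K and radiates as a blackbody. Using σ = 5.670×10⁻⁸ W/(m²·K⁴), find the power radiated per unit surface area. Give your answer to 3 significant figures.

I ≈ 3.14×10¹⁰ W/m²

Stefan–Boltzmann: I = σT⁴ = 5.670×10⁻⁸ × (2.728×10⁴)⁴ = 3.14×10¹⁰ W/m².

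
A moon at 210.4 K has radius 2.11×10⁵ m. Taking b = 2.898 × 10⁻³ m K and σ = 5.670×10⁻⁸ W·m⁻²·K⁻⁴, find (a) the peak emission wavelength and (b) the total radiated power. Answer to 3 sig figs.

(a) λ_max = b/T = 2.898×10⁻³/210.4 = 1.377×10⁻⁵ m = 13.8 μm.
Surface area A = 4πR² = 4π(2.11×10⁵ m)² = 5.59467×10¹¹ m².
(b) P = σAT⁴ = 5.670×10⁻⁸×5.59467×10¹¹×(210.4)⁴ = 6.22×10¹³ W.

λ_max ≈ 13.8 μm; P ≈ 6.22×10¹³ W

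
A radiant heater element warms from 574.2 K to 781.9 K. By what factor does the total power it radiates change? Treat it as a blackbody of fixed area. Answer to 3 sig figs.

P₂/P₁ ≈ 3.44

P ∝ T⁴, so P₂/P₁ = (T₂/T₁)⁴ = (781.9/574.2)⁴ = (1.36172)⁴ = 3.44.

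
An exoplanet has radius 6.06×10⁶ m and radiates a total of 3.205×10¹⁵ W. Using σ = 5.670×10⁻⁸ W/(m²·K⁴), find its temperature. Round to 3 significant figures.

T ≈ 105 K

Surface area A = 4πR² = 4π(6.06×10⁶ m)² = 4.61482×10¹⁴ m².
P = σAT⁴ ⇒ T = (P/(σA))^(1/4) = (3.205×10¹⁵/(5.670×10⁻⁸×4.61482×10¹⁴))^(1/4) = 105 K.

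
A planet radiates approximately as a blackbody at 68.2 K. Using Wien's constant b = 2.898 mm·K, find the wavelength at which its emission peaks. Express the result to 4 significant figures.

Wien's displacement law: λ_max = b/T = (2.898×10⁻³ m·K)/(68.2 K) = 4.2493×10⁻⁵ m.
That is 42.49 μm, in the infrared range.

λ_max ≈ 42.49 μm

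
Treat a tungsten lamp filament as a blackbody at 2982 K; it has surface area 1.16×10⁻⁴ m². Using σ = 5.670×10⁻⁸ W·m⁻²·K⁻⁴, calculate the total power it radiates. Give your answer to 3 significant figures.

P ≈ 520 W

Area A = 1.16×10⁻⁴ m².
P = σAT⁴ = 5.670×10⁻⁸ × 1.16×10⁻⁴ × (2982)⁴ = 520 W.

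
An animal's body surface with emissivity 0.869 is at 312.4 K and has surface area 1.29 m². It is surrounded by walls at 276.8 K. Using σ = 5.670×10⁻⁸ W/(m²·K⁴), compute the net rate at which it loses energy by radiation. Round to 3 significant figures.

Area A = 1.29 m².
Net radiated power P_net = εσA(T⁴ − T₀⁴) = 0.869×5.670×10⁻⁸×1.29×(312.4⁴ − 276.8⁴).
T⁴ − T₀⁴ = 9.52454×10⁹ − 5.87035×10⁹ = 3.65419×10⁹ K⁴, so P_net = 232 W.

Net loss ≈ 232 W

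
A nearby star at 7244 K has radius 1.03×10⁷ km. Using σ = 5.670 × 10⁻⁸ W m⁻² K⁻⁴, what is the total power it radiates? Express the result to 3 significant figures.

P ≈ 2.08×10²⁹ W

Surface area A = 4πR² = 4π(1.03×10¹⁰ m)² = 1.33317×10²¹ m².
P = σAT⁴ = 5.670×10⁻⁸ × 1.33317×10²¹ × (7244)⁴ = 2.08×10²⁹ W.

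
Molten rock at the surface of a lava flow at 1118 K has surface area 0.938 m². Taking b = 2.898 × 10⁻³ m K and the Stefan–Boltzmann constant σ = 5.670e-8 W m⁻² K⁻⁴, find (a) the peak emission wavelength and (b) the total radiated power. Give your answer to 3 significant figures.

λ_max ≈ 2.59×10³ nm; P ≈ 8.31×10⁴ W

(a) λ_max = b/T = 2.898×10⁻³/1118 = 2.592×10⁻⁶ m = 2.59×10³ nm.
Area A = 0.938 m².
(b) P = σAT⁴ = 5.670×10⁻⁸×0.938×(1118)⁴ = 8.31×10⁴ W.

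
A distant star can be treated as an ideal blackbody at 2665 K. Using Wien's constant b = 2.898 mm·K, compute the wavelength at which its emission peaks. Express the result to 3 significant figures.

Wien's displacement law: λ_max = b/T = (2.898×10⁻³ m·K)/(2665 K) = 1.087×10⁻⁶ m.
That is 1.09 μm, in the infrared range.

λ_max ≈ 1.09 μm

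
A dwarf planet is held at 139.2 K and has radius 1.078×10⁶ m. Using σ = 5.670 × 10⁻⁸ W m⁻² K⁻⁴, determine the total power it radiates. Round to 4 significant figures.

P ≈ 3.109×10¹⁴ W

Surface area A = 4πR² = 4π(1.078×10⁶ m)² = 1.46032×10¹³ m².
P = σAT⁴ = 5.670×10⁻⁸ × 1.46032×10¹³ × (139.2)⁴ = 3.109×10¹⁴ W.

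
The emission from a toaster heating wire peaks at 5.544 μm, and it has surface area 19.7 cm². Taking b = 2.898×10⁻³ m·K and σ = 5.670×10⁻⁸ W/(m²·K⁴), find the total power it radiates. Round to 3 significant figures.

Wien's law: T = b/λ_max = 2.898×10⁻³/5.544×10⁻⁶ = 522.727 K.
Area A = 19.7 cm² = 1.97×10⁻³ m².
Then P = σAT⁴ = 5.670×10⁻⁸×1.97×10⁻³×(522.727)⁴ = 8.34 W.

P ≈ 8.34 W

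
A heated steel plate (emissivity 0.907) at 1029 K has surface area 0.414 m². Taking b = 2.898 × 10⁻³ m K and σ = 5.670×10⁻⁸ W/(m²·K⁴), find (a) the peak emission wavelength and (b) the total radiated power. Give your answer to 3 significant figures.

(a) λ_max = b/T = 2.898×10⁻³/1029 = 2.816×10⁻⁶ m = 2.82×10³ nm.
Area A = 0.414 m².
(b) P = εσAT⁴ = 0.907×5.670×10⁻⁸×0.414×(1029)⁴ = 2.39×10⁴ W.

λ_max ≈ 2.82×10³ nm; P ≈ 2.39×10⁴ W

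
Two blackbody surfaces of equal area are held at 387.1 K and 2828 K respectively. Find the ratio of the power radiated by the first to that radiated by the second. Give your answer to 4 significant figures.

With equal areas, P₁/P₂ = (T₁/T₂)⁴ = (387.1/2828)⁴ = 3.511×10⁻⁴.

P₁/P₂ ≈ 3.511×10⁻⁴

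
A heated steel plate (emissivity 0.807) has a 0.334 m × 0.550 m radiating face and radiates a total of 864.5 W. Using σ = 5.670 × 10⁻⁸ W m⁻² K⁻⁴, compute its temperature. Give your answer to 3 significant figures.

Area A = 0.334 × 0.550 = 0.1837 m².
P = εσAT⁴ ⇒ T = (P/(εσA))^(1/4) = (864.5/(0.807×5.670×10⁻⁸×0.1837))^(1/4) = 566 K.

T ≈ 566 K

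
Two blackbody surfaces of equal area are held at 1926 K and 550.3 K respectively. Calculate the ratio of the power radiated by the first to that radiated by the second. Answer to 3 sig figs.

With equal areas, P₁/P₂ = (T₁/T₂)⁴ = (1926/550.3)⁴ = 150.

P₁/P₂ ≈ 150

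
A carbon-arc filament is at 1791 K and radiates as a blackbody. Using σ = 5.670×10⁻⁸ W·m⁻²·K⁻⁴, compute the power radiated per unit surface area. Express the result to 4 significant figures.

Stefan–Boltzmann: I = σT⁴ = 5.670×10⁻⁸ × (1791)⁴ = 5.834×10⁵ W/m².

I ≈ 5.834×10⁵ W/m²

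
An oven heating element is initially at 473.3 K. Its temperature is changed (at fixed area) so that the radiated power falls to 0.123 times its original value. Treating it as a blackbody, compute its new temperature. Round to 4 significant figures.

T₂ ≈ 280.3 K

P ∝ T⁴, so T₂/T₁ = (P₂/P₁)^(1/4) = (0.123)^(1/4) = 0.592211.
T₂ = 473.3 × 0.592211 = 280.3 K.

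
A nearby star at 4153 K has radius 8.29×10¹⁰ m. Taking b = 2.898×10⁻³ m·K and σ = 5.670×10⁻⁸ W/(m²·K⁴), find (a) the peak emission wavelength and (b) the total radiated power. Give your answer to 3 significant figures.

λ_max ≈ 0.698 μm; P ≈ 1.46×10³⁰ W

(a) λ_max = b/T = 2.898×10⁻³/4153 = 6.978×10⁻⁷ m = 0.698 μm.
Surface area A = 4πR² = 4π(8.29×10¹⁰ m)² = 8.63613×10²² m².
(b) P = σAT⁴ = 5.670×10⁻⁸×8.63613×10²²×(4153)⁴ = 1.46×10³⁰ W.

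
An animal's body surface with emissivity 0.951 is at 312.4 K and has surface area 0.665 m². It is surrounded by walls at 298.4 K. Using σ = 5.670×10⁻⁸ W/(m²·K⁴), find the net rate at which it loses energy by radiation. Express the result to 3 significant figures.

Net loss ≈ 57.2 W

Area A = 0.665 m².
Net radiated power P_net = εσA(T⁴ − T₀⁴) = 0.951×5.670×10⁻⁸×0.665×(312.4⁴ − 298.4⁴).
T⁴ − T₀⁴ = 9.52454×10⁹ − 7.92858×10⁹ = 1.59596×10⁹ K⁴, so P_net = 57.2 W.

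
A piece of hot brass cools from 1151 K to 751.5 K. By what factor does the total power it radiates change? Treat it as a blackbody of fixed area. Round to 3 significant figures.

P ∝ T⁴, so P₂/P₁ = (T₂/T₁)⁴ = (751.5/1151)⁴ = (0.652911)⁴ = 0.182.

P₂/P₁ ≈ 0.182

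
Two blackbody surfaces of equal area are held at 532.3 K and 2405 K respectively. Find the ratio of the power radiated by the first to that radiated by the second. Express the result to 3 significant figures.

P₁/P₂ ≈ 2.40×10⁻³

With equal areas, P₁/P₂ = (T₁/T₂)⁴ = (532.3/2405)⁴ = 2.40×10⁻³.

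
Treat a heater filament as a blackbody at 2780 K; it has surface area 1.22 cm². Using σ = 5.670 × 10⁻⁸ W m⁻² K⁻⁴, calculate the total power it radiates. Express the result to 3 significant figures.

Area A = 1.22 cm² = 1.22×10⁻⁴ m².
P = σAT⁴ = 5.670×10⁻⁸ × 1.22×10⁻⁴ × (2780)⁴ = 413 W.

P ≈ 413 W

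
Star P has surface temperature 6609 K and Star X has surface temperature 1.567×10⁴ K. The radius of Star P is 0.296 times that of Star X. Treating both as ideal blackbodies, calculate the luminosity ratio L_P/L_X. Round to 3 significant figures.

L ∝ R²T⁴, so L_P/L_X = (R_P/R_X)²(T_P/T_X)⁴ = (0.296)² × (6609/1.567×10⁴)⁴ = 0.087616 × 0.0316422 = 2.77×10⁻³.

L_P/L_X ≈ 2.77×10⁻³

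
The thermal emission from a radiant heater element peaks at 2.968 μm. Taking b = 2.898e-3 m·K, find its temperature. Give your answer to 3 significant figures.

T ≈ 976 K

Wien's law gives T = b/λ_max = (2.898×10⁻³ m·K)/(2.968×10⁻⁶ m) = 976 K.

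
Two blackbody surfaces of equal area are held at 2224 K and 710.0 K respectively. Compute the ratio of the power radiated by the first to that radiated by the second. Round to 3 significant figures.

With equal areas, P₁/P₂ = (T₁/T₂)⁴ = (2224/710.0)⁴ = 96.3.

P₁/P₂ ≈ 96.3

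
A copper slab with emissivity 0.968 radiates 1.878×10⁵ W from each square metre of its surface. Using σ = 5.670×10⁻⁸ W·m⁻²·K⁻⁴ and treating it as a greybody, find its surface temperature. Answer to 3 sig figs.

I = εσT⁴, so T = (I/εσ)^(1/4) = (1.878×10⁵/(0.968×5.670×10⁻⁸))^(1/4) = 1.36×10³ K.

T ≈ 1.36×10³ K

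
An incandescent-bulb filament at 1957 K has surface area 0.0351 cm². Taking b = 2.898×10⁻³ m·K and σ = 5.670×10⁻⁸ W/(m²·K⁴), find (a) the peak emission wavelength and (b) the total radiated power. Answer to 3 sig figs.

(a) λ_max = b/T = 2.898×10⁻³/1957 = 1.481×10⁻⁶ m = 1.48 μm.
Area A = 0.0351 cm² = 3.51×10⁻⁶ m².
(b) P = σAT⁴ = 5.670×10⁻⁸×3.51×10⁻⁶×(1957)⁴ = 2.92 W.

λ_max ≈ 1.48 μm; P ≈ 2.92 W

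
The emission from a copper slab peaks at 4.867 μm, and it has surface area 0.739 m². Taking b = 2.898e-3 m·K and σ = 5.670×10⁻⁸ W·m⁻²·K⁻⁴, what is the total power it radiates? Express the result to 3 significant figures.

Wien's law: T = b/λ_max = 2.898×10⁻³/4.867×10⁻⁶ = 595.439 K.
Area A = 0.739 m².
Then P = σAT⁴ = 5.670×10⁻⁸×0.739×(595.439)⁴ = 5.27×10³ W.

P ≈ 5.27×10³ W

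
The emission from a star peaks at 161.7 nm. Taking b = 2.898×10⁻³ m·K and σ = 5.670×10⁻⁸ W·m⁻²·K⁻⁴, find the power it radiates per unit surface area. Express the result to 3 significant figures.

I ≈ 5.85×10⁹ W/m²

Wien's law: T = b/λ_max = 2.898×10⁻³/1.617×10⁻⁷ = 17922.1 K.
Then I = σT⁴ = 5.670×10⁻⁸×(17922.1)⁴ = 5.85×10⁹ W/m².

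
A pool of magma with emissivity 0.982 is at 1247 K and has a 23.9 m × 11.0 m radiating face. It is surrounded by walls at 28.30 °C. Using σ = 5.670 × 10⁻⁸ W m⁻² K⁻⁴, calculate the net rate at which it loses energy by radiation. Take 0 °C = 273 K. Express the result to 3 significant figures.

Net loss ≈ 3.53×10⁷ W

Surroundings: T = 28.30 °C + 273 = 301.30 K.
Area A = 23.9 × 11.0 = 262.9 m².
Net radiated power P_net = εσA(T⁴ − T₀⁴) = 0.982×5.670×10⁻⁸×262.9×(1247⁴ − 301.30⁴).
T⁴ − T₀⁴ = 2.41805×10¹² − 8.24132×10⁹ = 2.40981×10¹² K⁴, so P_net = 3.53×10⁷ W.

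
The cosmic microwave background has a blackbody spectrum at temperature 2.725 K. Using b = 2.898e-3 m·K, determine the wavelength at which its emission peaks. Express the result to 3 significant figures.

λ_max ≈ 1.06×10⁻³ m

Wien's displacement law: λ_max = b/T = (2.898×10⁻³ m·K)/(2.725 K) = 1.063×10⁻³ m.
That is 1.06×10⁻³ m, in the microwave range.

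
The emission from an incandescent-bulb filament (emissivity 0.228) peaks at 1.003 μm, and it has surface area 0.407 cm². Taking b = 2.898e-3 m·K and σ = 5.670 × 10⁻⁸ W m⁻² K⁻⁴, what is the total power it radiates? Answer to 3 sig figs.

Wien's law: T = b/λ_max = 2.898×10⁻³/1.003×10⁻⁶ = 2889.33 K.
Area A = 0.407 cm² = 4.07×10⁻⁵ m².
Then P = εσAT⁴ = 0.228×5.670×10⁻⁸×4.07×10⁻⁵×(2889.33)⁴ = 36.7 W.

P ≈ 36.7 W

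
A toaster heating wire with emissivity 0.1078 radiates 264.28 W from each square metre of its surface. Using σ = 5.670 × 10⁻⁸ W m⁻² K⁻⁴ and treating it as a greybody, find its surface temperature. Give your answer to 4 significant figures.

I = εσT⁴, so T = (I/εσ)^(1/4) = (264.28/(0.1078×5.670×10⁻⁸))^(1/4) = 456.0 K.

T ≈ 456.0 K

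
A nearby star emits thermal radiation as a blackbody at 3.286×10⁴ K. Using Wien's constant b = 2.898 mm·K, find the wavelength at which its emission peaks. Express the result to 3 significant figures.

Wien's displacement law: λ_max = b/T = (2.898×10⁻³ m·K)/(3.286×10⁴ K) = 8.819×10⁻⁸ m.
That is 88.2 nm, in the ultraviolet range.

λ_max ≈ 88.2 nm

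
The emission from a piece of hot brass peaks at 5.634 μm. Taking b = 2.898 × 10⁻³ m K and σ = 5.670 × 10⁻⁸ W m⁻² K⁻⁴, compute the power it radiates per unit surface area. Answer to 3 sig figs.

Wien's law: T = b/λ_max = 2.898×10⁻³/5.634×10⁻⁶ = 514.377 K.
Then I = σT⁴ = 5.670×10⁻⁸×(514.377)⁴ = 3.97×10³ W/m².

I ≈ 3.97×10³ W/m²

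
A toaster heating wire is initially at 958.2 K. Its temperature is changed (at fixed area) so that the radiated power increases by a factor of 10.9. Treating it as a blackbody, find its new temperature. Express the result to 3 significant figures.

P ∝ T⁴, so T₂/T₁ = (P₂/P₁)^(1/4) = (10.9)^(1/4) = 1.81701.
T₂ = 958.2 × 1.81701 = 1.74×10³ K.

T₂ ≈ 1.74×10³ K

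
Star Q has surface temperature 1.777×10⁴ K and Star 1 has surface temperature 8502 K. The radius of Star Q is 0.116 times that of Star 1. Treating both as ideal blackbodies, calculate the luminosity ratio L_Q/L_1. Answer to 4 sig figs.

L ∝ R²T⁴, so L_Q/L_1 = (R_Q/R_1)²(T_Q/T_1)⁴ = (0.116)² × (1.777×10⁴/8502)⁴ = 0.013456 × 19.0838 = 0.2568.

L_Q/L_1 ≈ 0.2568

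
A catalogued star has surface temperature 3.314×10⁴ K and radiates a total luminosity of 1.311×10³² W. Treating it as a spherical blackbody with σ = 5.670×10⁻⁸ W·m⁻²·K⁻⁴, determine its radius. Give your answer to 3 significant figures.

R ≈ 1.24×10¹⁰ m

L = 4πR²σT⁴ ⇒ R = √(L/(4πσT⁴)).
σT⁴ = 6.83901×10¹⁰ W/m², so R = √(1.311×10³²/(4π×6.83901×10¹⁰)) = 1.24×10¹⁰ m.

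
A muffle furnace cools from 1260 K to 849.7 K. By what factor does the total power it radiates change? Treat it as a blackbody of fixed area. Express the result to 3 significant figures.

P ∝ T⁴, so P₂/P₁ = (T₂/T₁)⁴ = (849.7/1260)⁴ = (0.674365)⁴ = 0.207.

P₂/P₁ ≈ 0.207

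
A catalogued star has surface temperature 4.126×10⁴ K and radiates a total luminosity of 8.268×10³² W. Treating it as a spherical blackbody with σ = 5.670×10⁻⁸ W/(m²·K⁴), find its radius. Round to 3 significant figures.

R ≈ 2.00×10¹⁰ m

L = 4πR²σT⁴ ⇒ R = √(L/(4πσT⁴)).
σT⁴ = 1.64324×10¹¹ W/m², so R = √(8.268×10³²/(4π×1.64324×10¹¹)) = 2.00×10¹⁰ m.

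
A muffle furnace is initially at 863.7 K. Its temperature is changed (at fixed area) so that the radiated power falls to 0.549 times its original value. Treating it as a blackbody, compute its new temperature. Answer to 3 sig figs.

P ∝ T⁴, so T₂/T₁ = (P₂/P₁)^(1/4) = (0.549)^(1/4) = 0.860782.
T₂ = 863.7 × 0.860782 = 743 K.

T₂ ≈ 743 K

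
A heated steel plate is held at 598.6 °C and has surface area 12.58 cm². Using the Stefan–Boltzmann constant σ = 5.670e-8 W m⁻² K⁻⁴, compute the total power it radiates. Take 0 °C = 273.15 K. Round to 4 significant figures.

P ≈ 41.19 W

T = 598.6 °C + 273.15 = 871.75 K.
Area A = 12.58 cm² = 1.258×10⁻³ m².
P = σAT⁴ = 5.670×10⁻⁸ × 1.258×10⁻³ × (871.75)⁴ = 41.19 W.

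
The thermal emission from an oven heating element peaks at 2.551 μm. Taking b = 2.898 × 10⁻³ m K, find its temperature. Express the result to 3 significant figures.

Wien's law gives T = b/λ_max = (2.898×10⁻³ m·K)/(2.551×10⁻⁶ m) = 1.14×10³ K.

T ≈ 1.14×10³ K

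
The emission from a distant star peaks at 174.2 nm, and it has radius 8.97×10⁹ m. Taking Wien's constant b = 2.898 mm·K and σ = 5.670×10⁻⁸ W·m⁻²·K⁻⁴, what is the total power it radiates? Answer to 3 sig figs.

P ≈ 4.39×10³⁰ W

Wien's law: T = b/λ_max = 2.898×10⁻³/1.742×10⁻⁷ = 16636.1 K.
Surface area A = 4πR² = 4π(8.97×10⁹ m)² = 1.01110×10²¹ m².
Then P = σAT⁴ = 5.670×10⁻⁸×1.01110×10²¹×(16636.1)⁴ = 4.39×10³⁰ W.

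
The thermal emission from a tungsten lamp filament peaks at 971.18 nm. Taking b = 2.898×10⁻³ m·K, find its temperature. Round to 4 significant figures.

T ≈ 2984 K

Wien's law gives T = b/λ_max = (2.898×10⁻³ m·K)/(9.7118×10⁻⁷ m) = 2984 K.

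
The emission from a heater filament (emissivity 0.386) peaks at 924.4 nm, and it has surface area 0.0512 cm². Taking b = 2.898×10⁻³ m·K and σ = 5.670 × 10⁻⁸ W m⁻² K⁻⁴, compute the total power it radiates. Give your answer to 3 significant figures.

Wien's law: T = b/λ_max = 2.898×10⁻³/9.244×10⁻⁷ = 3135.01 K.
Area A = 0.0512 cm² = 5.12×10⁻⁶ m².
Then P = εσAT⁴ = 0.386×5.670×10⁻⁸×5.12×10⁻⁶×(3135.01)⁴ = 10.8 W.

P ≈ 10.8 W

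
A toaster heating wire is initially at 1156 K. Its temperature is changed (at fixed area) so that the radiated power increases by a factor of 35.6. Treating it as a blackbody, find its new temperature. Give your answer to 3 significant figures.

T₂ ≈ 2.82×10³ K

P ∝ T⁴, so T₂/T₁ = (P₂/P₁)^(1/4) = (35.6)^(1/4) = 2.44266.
T₂ = 1156 × 2.44266 = 2.82×10³ K.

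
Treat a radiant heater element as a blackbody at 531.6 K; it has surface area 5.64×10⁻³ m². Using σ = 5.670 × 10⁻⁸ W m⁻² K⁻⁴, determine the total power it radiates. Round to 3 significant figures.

Area A = 5.64×10⁻³ m².
P = σAT⁴ = 5.670×10⁻⁸ × 5.64×10⁻³ × (531.6)⁴ = 25.5 W.

P ≈ 25.5 W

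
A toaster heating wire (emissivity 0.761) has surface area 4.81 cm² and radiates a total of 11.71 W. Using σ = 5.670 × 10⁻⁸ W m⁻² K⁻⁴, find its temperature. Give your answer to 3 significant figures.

Area A = 4.81 cm² = 4.81×10⁻⁴ m².
P = εσAT⁴ ⇒ T = (P/(εσA))^(1/4) = (11.71/(0.761×5.670×10⁻⁸×4.81×10⁻⁴))^(1/4) = 867 K.

T ≈ 867 K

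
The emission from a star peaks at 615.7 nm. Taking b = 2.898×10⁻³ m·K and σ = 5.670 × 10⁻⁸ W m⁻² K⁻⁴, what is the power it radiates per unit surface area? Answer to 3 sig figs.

I ≈ 2.78×10⁷ W/m²

Wien's law: T = b/λ_max = 2.898×10⁻³/6.157×10⁻⁷ = 4706.84 K.
Then I = σT⁴ = 5.670×10⁻⁸×(4706.84)⁴ = 2.78×10⁷ W/m².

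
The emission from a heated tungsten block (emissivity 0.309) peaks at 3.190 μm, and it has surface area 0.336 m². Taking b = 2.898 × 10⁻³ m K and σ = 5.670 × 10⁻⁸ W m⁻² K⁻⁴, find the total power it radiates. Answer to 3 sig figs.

Wien's law: T = b/λ_max = 2.898×10⁻³/3.190×10⁻⁶ = 908.464 K.
Area A = 0.336 m².
Then P = εσAT⁴ = 0.309×5.670×10⁻⁸×0.336×(908.464)⁴ = 4.01×10³ W.

P ≈ 4.01×10³ W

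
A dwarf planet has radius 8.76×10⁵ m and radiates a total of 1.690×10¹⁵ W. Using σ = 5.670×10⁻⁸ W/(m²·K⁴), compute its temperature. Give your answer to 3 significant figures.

Surface area A = 4πR² = 4π(8.76×10⁵ m)² = 9.64313×10¹² m².
P = σAT⁴ ⇒ T = (P/(σA))^(1/4) = (1.690×10¹⁵/(5.670×10⁻⁸×9.64313×10¹²))^(1/4) = 236 K.

T ≈ 236 K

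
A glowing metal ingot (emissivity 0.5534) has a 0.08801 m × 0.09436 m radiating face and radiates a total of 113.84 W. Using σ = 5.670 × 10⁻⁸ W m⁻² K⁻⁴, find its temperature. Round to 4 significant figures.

Area A = 0.08801 × 0.09436 = 8.30462×10⁻³ m².
P = εσAT⁴ ⇒ T = (P/(εσA))^(1/4) = (113.84/(0.5534×5.670×10⁻⁸×8.30462×10⁻³))^(1/4) = 813.0 K.

T ≈ 813.0 K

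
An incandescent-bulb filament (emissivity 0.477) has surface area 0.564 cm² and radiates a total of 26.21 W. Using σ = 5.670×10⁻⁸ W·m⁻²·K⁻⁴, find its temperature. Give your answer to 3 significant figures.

Area A = 0.564 cm² = 5.64×10⁻⁵ m².
P = εσAT⁴ ⇒ T = (P/(εσA))^(1/4) = (26.21/(0.477×5.670×10⁻⁸×5.64×10⁻⁵))^(1/4) = 2.04×10³ K.

T ≈ 2.04×10³ K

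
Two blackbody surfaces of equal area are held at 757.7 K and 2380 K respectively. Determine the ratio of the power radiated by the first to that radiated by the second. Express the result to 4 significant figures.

With equal areas, P₁/P₂ = (T₁/T₂)⁴ = (757.7/2380)⁴ = 0.01027.

P₁/P₂ ≈ 0.01027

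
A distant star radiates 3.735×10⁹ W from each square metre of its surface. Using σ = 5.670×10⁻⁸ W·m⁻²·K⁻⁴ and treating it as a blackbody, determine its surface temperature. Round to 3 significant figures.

T ≈ 1.60×10⁴ K

I = σT⁴, so T = (I/σ)^(1/4) = (3.735×10⁹/(5.670×10⁻⁸))^(1/4) = 1.60×10⁴ K.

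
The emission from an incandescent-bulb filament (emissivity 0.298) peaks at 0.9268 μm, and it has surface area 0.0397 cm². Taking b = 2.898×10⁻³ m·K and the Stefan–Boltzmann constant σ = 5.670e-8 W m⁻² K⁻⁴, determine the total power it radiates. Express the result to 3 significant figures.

Wien's law: T = b/λ_max = 2.898×10⁻³/9.268×10⁻⁷ = 3126.89 K.
Area A = 0.0397 cm² = 3.97×10⁻⁶ m².
Then P = εσAT⁴ = 0.298×5.670×10⁻⁸×3.97×10⁻⁶×(3126.89)⁴ = 6.41 W.

P ≈ 6.41 W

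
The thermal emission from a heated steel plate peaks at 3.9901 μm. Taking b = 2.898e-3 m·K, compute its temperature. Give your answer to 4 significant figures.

Wien's law gives T = b/λ_max = (2.898×10⁻³ m·K)/(3.9901×10⁻⁶ m) = 726.3 K.

T ≈ 726.3 K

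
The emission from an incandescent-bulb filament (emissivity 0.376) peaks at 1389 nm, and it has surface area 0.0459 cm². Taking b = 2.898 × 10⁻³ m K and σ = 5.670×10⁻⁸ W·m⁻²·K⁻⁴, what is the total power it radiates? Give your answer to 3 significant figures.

Wien's law: T = b/λ_max = 2.898×10⁻³/1.389×10⁻⁶ = 2086.39 K.
Area A = 0.0459 cm² = 4.59×10⁻⁶ m².
Then P = εσAT⁴ = 0.376×5.670×10⁻⁸×4.59×10⁻⁶×(2086.39)⁴ = 1.85 W.

P ≈ 1.85 W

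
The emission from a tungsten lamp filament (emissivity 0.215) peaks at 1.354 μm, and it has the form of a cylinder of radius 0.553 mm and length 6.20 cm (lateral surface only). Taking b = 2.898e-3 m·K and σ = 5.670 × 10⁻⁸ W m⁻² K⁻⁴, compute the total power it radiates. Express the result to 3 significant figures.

Wien's law: T = b/λ_max = 2.898×10⁻³/1.354×10⁻⁶ = 2140.32 K.
Lateral area A = 2πrL = 2π×5.53×10⁻⁴×0.0620 = 2.15425×10⁻⁴ m².
Then P = εσAT⁴ = 0.215×5.670×10⁻⁸×2.15425×10⁻⁴×(2140.32)⁴ = 55.1 W.

P ≈ 55.1 W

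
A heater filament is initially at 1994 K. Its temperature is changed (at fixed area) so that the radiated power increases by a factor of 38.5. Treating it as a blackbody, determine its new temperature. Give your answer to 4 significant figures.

T₂ ≈ 4967 K

P ∝ T⁴, so T₂/T₁ = (P₂/P₁)^(1/4) = (38.5)^(1/4) = 2.49095.
T₂ = 1994 × 2.49095 = 4967 K.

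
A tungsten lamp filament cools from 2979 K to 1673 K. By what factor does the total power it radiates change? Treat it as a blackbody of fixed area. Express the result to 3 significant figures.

P₂/P₁ ≈ 0.0995

P ∝ T⁴, so P₂/P₁ = (T₂/T₁)⁴ = (1673/2979)⁴ = (0.561598)⁴ = 0.0995.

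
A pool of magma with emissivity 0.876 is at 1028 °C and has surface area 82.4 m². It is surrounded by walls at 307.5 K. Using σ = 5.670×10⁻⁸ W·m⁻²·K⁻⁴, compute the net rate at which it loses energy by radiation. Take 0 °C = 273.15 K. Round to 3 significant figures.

Net loss ≈ 1.17×10⁷ W

T = 1028 °C + 273.15 = 1301.15 K.
Area A = 82.4 m².
Net radiated power P_net = εσA(T⁴ − T₀⁴) = 0.876×5.670×10⁻⁸×82.4×(1301.15⁴ − 307.5⁴).
T⁴ − T₀⁴ = 2.86622×10¹² − 8.94088×10⁹ = 2.85728×10¹² K⁴, so P_net = 1.17×10⁷ W.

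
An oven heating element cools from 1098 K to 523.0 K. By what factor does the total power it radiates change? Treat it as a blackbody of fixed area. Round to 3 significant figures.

P ∝ T⁴, so P₂/P₁ = (T₂/T₁)⁴ = (523.0/1098)⁴ = (0.476321)⁴ = 0.0515.

P₂/P₁ ≈ 0.0515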